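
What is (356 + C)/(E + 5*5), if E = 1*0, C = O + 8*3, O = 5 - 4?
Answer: 381/25 ≈ 15.240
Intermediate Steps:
O = 1
C = 25 (C = 1 + 8*3 = 1 + 24 = 25)
E = 0
(356 + C)/(E + 5*5) = (356 + 25)/(0 + 5*5) = 381/(0 + 25) = 381/25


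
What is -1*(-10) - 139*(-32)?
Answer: 4458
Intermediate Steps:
-1*(-10) - 139*(-32) = 10 + 4448 = 4458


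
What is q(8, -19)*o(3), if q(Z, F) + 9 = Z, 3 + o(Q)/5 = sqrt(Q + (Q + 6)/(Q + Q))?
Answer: 15 - 15*sqrt(2)/2 ≈ 4.3934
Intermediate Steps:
o(Q) = -15 + 5*sqrt(Q + (6 + Q)/(2*Q)) (o(Q) = -15 + 5*sqrt(Q + (Q + 6)/(Q + Q)) = -15 + 5*sqrt(Q + (6 + Q)/((2*Q))) = -15 + 5*sqrt(Q + (6 + Q)*(1/(2*Q))) = -15 + 5*sqrt(Q + (6 + Q)/(2*Q)))
q(Z, F) = -9 + Z
q(8, -19)*o(3) = (-9 + 8)*(-15 + 5*sqrt(2 + 4*3 + 12/3)/2) = -(-15 + 5*sqrt(2 + 12 + 12*(1/3))/2) = -(-15 + 5*sqrt(2 + 12 + 4)/2) = -(-15 + 5*sqrt(18)/2) = -(-15 + 5*(3*sqrt(2))/2) = -(-15 + 15*sqrt(2)/2) = 15 - 15*sqrt(2)/2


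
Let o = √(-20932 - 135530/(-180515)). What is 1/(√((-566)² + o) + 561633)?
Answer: 36103/(20276636199 + √36103*√(11565812668 + I*√27282347171670)) ≈ 1.7787e-6 - 4.0436e-13*I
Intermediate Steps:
o = I*√27282347171670/36103 (o = √(-20932 - 135530*(-1/180515)) = √(-20932 + 27106/36103) = √(-755680890/36103) = I*√27282347171670/36103 ≈ 144.68*I)
1/(√((-566)² + o) + 561633) = 1/(√((-566)² + I*√27282347171670/36103) + 561633) = 1/(√(320356 + I*√27282347171670/36103) + 561633) = 1/(561633 + √(320356 + I*√27282347171670/36103))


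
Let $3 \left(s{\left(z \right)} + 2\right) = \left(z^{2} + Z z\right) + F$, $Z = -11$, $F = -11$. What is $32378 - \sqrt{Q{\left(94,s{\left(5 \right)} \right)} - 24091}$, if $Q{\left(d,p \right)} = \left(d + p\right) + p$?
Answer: $32378 - \frac{i \sqrt{216255}}{3} \approx 32378.0 - 155.01 i$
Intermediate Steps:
$s{\left(z \right)} = - \frac{17}{3} - \frac{11 z}{3} + \frac{z^{2}}{3}$ ($s{\left(z \right)} = -2 + \frac{\left(z^{2} - 11 z\right) - 11}{3} = -2 + \frac{-11 + z^{2} - 11 z}{3} = -2 - \left(\frac{11}{3} - \frac{z^{2}}{3} + \frac{11 z}{3}\right) = - \frac{17}{3} - \frac{11 z}{3} + \frac{z^{2}}{3}$)
$Q{\left(d,p \right)} = d + 2 p$
$32378 - \sqrt{Q{\left(94,s{\left(5 \right)} \right)} - 24091} = 32378 - \sqrt{\left(94 + 2 \left(- \frac{17}{3} - \frac{55}{3} + \frac{5^{2}}{3}\right)\right) - 24091} = 32378 - \sqrt{\left(94 + 2 \left(- \frac{17}{3} - \frac{55}{3} + \frac{1}{3} \cdot 25\right)\right) - 24091} = 32378 - \sqrt{\left(94 + 2 \left(- \frac{17}{3} - \frac{55}{3} + \frac{25}{3}\right)\right) - 24091} = 32378 - \sqrt{\left(94 + 2 \left(- \frac{47}{3}\right)\right) - 24091} = 32378 - \sqrt{\left(94 - \frac{94}{3}\right) - 24091} = 32378 - \sqrt{\frac{188}{3} - 24091} = 32378 - \sqrt{- \frac{72085}{3}} = 32378 - \frac{i \sqrt{216255}}{3}$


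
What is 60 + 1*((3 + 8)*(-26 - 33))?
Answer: -589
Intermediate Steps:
60 + 1*((3 + 8)*(-26 - 33)) = 60 + 1*(11*(-59)) = 60 + 1*(-649) = 60 - 649 = -589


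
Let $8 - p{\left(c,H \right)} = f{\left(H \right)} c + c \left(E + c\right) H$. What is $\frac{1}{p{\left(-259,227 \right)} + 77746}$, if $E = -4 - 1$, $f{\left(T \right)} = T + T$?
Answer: $- \frac{1}{15326012} \approx -6.5249 \cdot 10^{-8}$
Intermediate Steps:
$f{\left(T \right)} = 2 T$
$E = -5$
$p{\left(c,H \right)} = 8 - 2 H c - H c \left(-5 + c\right)$ ($p{\left(c,H \right)} = 8 - \left(2 H c + c \left(-5 + c\right) H\right) = 8 - \left(2 H c + H c \left(-5 + c\right)\right) = 8 - 2 H c - H c \left(-5 + c\right)$)
$\frac{1}{p{\left(-259,227 \right)} + 77746} = \frac{1}{\left(8 - 227 \left(-259\right)^{2} + 3 \cdot 227 \left(-259\right)\right) + 77746} = \frac{1}{\left(8 - 227 \cdot 67081 - 176379\right) + 77746} = \frac{1}{\left(8 - 15227387 - 176379\right) + 77746} = \frac{1}{-15403758 + 77746} = \frac{1}{-15326012} = - \frac{1}{15326012}$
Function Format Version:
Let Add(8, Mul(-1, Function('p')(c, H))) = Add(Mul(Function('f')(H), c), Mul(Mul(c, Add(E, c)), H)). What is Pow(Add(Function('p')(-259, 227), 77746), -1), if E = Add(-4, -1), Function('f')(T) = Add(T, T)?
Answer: Rational(-1, 15326012) ≈ -6.5249e-8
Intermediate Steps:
Function('f')(T) = Mul(2, T)
E = -5
Function('p')(c, H) = Add(8, Mul(-2, H, c), Mul(-1, H, c, Add(-5, c))) (Function('p')(c, H) = Add(8, Mul(-1, Add(Mul(Mul(2, H), c), Mul(Mul(c, Add(-5, c)), H)))) = Add(8, Mul(-1, Add(Mul(2, H, c), Mul(H, c, Add(-5, c))))) = Add(8, Add(Mul(-2, H, c), Mul(-1, H, c, Add(-5, c)))) = Add(8, Mul(-2, H, c), Mul(-1, H, c, Add(-5, c))))
Pow(Add(Function('p')(-259, 227), 77746), -1) = Pow(Add(Add(8, Mul(-1, 227, Pow(-259, 2)), Mul(3, 227, -259)), 77746), -1) = Pow(Add(Add(8, Mul(-1, 227, 67081), -176379), 77746), -1) = Pow(Add(Add(8, -15227387, -176379), 77746), -1) = Pow(Add(-15403758, 77746), -1) = Pow(-15326012, -1) = Rational(-1, 15326012)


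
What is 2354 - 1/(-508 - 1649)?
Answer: 5077579/2157 ≈ 2354.0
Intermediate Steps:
2354 - 1/(-508 - 1649) = 2354 - 1/(-2157) = 2354 - 1*(-1/2157) = 2354 + 1/2157 = 5077579/2157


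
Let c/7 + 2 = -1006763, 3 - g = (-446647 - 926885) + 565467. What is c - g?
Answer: -7855423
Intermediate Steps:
g = 808068 (g = 3 - ((-446647 - 926885) + 565467) = 3 - (-1373532 + 565467) = 3 - 1*(-808065) = 3 + 808065 = 808068)
c = -7047355 (c = -14 + 7*(-1006763) = -14 - 7047341 = -7047355)
c - g = -7047355 - 1*808068 = -7047355 - 808068 = -7855423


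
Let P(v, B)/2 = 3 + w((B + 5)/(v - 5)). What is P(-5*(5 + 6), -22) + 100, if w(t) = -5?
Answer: 96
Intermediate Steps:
P(v, B) = -4 (P(v, B) = 2*(3 - 5) = 2*(-2) = -4)
P(-5*(5 + 6), -22) + 100 = -4 + 100 = 96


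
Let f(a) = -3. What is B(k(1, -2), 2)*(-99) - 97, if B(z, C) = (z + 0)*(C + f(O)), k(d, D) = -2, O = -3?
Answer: -295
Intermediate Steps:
B(z, C) = z*(-3 + C) (B(z, C) = (z + 0)*(C - 3) = z*(-3 + C))
B(k(1, -2), 2)*(-99) - 97 = -2*(-3 + 2)*(-99) - 97 = -2*(-1)*(-99) - 97 = 2*(-99) - 97 = -198 - 97 = -295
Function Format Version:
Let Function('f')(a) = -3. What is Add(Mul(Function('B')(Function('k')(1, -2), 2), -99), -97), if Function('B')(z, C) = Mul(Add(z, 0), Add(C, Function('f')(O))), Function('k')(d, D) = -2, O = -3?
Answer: -295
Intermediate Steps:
Function('B')(z, C) = Mul(z, Add(-3, C)) (Function('B')(z, C) = Mul(Add(z, 0), Add(C, -3)) = Mul(z, Add(-3, C)))
Add(Mul(Function('B')(Function('k')(1, -2), 2), -99), -97) = Add(Mul(Mul(-2, Add(-3, 2)), -99), -97) = Add(Mul(Mul(-2, -1), -99), -97) = Add(Mul(2, -99), -97) = Add(-198, -97) = -295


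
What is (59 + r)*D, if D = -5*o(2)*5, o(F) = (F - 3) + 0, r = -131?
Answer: -1800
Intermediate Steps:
o(F) = -3 + F (o(F) = (-3 + F) + 0 = -3 + F)
D = 25 (D = -5*(-3 + 2)*5 = -5*(-1)*5 = 5*5 = 25)
(59 + r)*D = (59 - 131)*25 = -72*25 = -1800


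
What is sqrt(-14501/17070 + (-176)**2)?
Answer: 49*sqrt(3759138330)/17070 ≈ 176.00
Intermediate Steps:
sqrt(-14501/17070 + (-176)**2) = sqrt(-14501*1/17070 + 30976) = sqrt(-14501/17070 + 30976) = sqrt(528745819/17070) = 49*sqrt(3759138330)/17070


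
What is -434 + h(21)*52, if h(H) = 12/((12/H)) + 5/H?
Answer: 14078/21 ≈ 670.38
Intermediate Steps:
h(H) = H + 5/H (h(H) = 12*(H/12) + 5/H = H + 5/H)
-434 + h(21)*52 = -434 + (21 + 5/21)*52 = -434 + (446/21)*52 = -434 + 23192/21 = 14078/21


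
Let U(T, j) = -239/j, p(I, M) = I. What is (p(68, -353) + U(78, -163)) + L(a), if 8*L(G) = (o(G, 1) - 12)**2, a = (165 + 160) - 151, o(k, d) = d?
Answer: 110307/1304 ≈ 84.591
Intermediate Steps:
a = 174 (a = 325 - 151 = 174)
L(G) = 121/8 (L(G) = (1 - 12)**2/8 = (1/8)*(-11)**2 = (1/8)*121 = 121/8)
(p(68, -353) + U(78, -163)) + L(a) = (68 - 239/(-163)) + 121/8 = (68 - 239*(-1/163)) + 121/8 = (68 + 239/163) + 121/8 = 11323/163 + 121/8 = 110307/1304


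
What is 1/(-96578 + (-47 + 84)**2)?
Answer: -1/95209 ≈ -1.0503e-5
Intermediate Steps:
1/(-96578 + (-47 + 84)**2) = 1/(-96578 + 37**2) = 1/(-96578 + 1369) = 1/(-95209) = -1/95209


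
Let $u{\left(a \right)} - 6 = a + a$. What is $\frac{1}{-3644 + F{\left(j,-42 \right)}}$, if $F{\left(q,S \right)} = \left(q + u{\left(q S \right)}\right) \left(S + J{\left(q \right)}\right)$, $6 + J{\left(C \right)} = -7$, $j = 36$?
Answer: $\frac{1}{160366} \approx 6.2357 \cdot 10^{-6}$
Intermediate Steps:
$J{\left(C \right)} = -13$ ($J{\left(C \right)} = -6 - 7 = -13$)
$u{\left(a \right)} = 6 + 2 a$ ($u{\left(a \right)} = 6 + \left(a + a\right) = 6 + 2 a$)
$F{\left(q,S \right)} = \left(-13 + S\right) \left(6 + q + 2 S q\right)$ ($F{\left(q,S \right)} = \left(q + \left(6 + 2 q S\right)\right) \left(S - 13\right) = \left(q + \left(6 + 2 S q\right)\right) \left(-13 + S\right) = \left(6 + q + 2 S q\right) \left(-13 + S\right) = \left(-13 + S\right) \left(6 + q + 2 S q\right)$)
$\frac{1}{-3644 + F{\left(j,-42 \right)}} = \frac{1}{-3644 - \left(546 - 37800 + 84 \left(3 - 1512\right)\right)} = \frac{1}{-3644 + \left(-78 - 468 + 37800 + 2 \left(-42\right) \left(3 - 1512\right)\right)} = \frac{1}{-3644 + \left(-78 - 468 + 37800 + 2 \left(-42\right) \left(-1509\right)\right)} = \frac{1}{-3644 + \left(-78 - 468 + 37800 + 126756\right)} = \frac{1}{-3644 + 164010} = \frac{1}{160366}$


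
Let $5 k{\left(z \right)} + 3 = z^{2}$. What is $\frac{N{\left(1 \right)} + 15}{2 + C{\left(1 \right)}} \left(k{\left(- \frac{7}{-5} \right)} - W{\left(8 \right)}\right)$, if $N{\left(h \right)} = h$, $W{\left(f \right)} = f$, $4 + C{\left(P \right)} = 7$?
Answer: $- \frac{16416}{625} \approx -26.266$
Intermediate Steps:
$C{\left(P \right)} = 3$ ($C{\left(P \right)} = -4 + 7 = 3$)
$k{\left(z \right)} = - \frac{3}{5} + \frac{z^{2}}{5}$
$\frac{N{\left(1 \right)} + 15}{2 + C{\left(1 \right)}} \left(k{\left(- \frac{7}{-5} \right)} - W{\left(8 \right)}\right) = \frac{1 + 15}{2 + 3} \left(\left(- \frac{3}{5} + \frac{\left(- \frac{7}{-5}\right)^{2}}{5}\right) - 8\right) = \frac{16}{5} \left(\left(- \frac{3}{5} + \frac{\left(\left(-7\right) \left(- \frac{1}{5}\right)\right)^{2}}{5}\right) - 8\right) = 16 \cdot \frac{1}{5} \left(\left(- \frac{3}{5} + \frac{\left(\frac{7}{5}\right)^{2}}{5}\right) - 8\right) = \frac{16 \left(\left(- \frac{3}{5} + \frac{1}{5} \cdot \frac{49}{25}\right) - 8\right)}{5} = \frac{16 \left(\left(- \frac{3}{5} + \frac{49}{125}\right) - 8\right)}{5} = \frac{16 \left(- \frac{26}{125} - 8\right)}{5} = \frac{16}{5} \left(- \frac{1026}{125}\right) = - \frac{16416}{625}$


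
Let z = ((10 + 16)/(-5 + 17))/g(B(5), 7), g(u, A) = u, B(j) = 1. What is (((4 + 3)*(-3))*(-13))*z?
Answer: 1183/2 ≈ 591.50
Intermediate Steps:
z = 13/6 (z = ((10 + 16)/(-5 + 17))/1 = (26/12)*1 = (26*(1/12))*1 = (13/6)*1 = 13/6 ≈ 2.1667)
(((4 + 3)*(-3))*(-13))*z = (((4 + 3)*(-3))*(-13))*(13/6) = ((7*(-3))*(-13))*(13/6) = -21*(-13)*(13/6) = 273*(13/6) = 1183/2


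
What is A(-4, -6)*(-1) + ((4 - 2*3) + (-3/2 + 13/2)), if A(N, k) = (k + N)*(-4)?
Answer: -37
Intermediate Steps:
A(N, k) = -4*N - 4*k (A(N, k) = (N + k)*(-4) = -4*N - 4*k)
A(-4, -6)*(-1) + ((4 - 2*3) + (-3/2 + 13/2)) = (-4*(-4) - 4*(-6))*(-1) + ((4 - 2*3) + (-3/2 + 13/2)) = (16 + 24)*(-1) + ((4 - 6) + (-3*1/2 + 13*(1/2))) = 40*(-1) + (-2 + (-3/2 + 13/2)) = -40 + (-2 + 5) = -40 + 3 = -37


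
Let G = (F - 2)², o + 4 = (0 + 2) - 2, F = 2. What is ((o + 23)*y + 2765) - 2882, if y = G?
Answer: -117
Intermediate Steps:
o = -4 (o = -4 + ((0 + 2) - 2) = -4 + (2 - 2) = -4 + 0 = -4)
G = 0 (G = (2 - 2)² = 0² = 0)
y = 0
((o + 23)*y + 2765) - 2882 = ((-4 + 23)*0 + 2765) - 2882 = (19*0 + 2765) - 2882 = (0 + 2765) - 2882 = 2765 - 2882 = -117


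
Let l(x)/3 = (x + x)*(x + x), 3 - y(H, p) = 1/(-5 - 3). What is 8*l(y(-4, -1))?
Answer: 1875/2 ≈ 937.50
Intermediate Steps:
y(H, p) = 25/8 (y(H, p) = 3 - 1/(-5 - 3) = 3 - 1/(-8) = 3 - 1*(-1/8) = 3 + 1/8 = 25/8)
l(x) = 12*x**2 (l(x) = 3*((x + x)*(x + x)) = 3*((2*x)*(2*x)) = 3*(4*x**2) = 12*x**2)
8*l(y(-4, -1)) = 8*(12*(25/8)**2) = 8*(12*(625/64)) = 8*(1875/16) = 1875/2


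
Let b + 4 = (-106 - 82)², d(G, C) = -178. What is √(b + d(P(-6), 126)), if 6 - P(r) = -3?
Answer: √35162 ≈ 187.52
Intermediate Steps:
P(r) = 9 (P(r) = 6 - 1*(-3) = 6 + 3 = 9)
b = 35340 (b = -4 + (-106 - 82)² = -4 + (-188)² = -4 + 35344 = 35340)
√(b + d(P(-6), 126)) = √(35340 - 178) = √35162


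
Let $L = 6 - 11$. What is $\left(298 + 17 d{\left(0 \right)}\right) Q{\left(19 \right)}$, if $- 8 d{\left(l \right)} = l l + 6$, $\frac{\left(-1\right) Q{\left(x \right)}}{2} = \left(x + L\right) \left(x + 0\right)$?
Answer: $-151753$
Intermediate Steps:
$L = -5$
$Q{\left(x \right)} = - 2 x \left(-5 + x\right)$ ($Q{\left(x \right)} = - 2 \left(x - 5\right) \left(x + 0\right) = - 2 \left(-5 + x\right) x = - 2 x \left(-5 + x\right)$)
$d{\left(l \right)} = - \frac{3}{4} - \frac{l^{2}}{8}$ ($d{\left(l \right)} = - \frac{l l + 6}{8} = - \frac{l^{2} + 6}{8} = - \frac{6 + l^{2}}{8} = - \frac{3}{4} - \frac{l^{2}}{8}$)
$\left(298 + 17 d{\left(0 \right)}\right) Q{\left(19 \right)} = \left(298 + 17 \left(- \frac{3}{4} - \frac{0^{2}}{8}\right)\right) 2 \cdot 19 \left(5 - 19\right) = \left(298 + 17 \left(- \frac{3}{4} - 0\right)\right) 2 \cdot 19 \left(5 - 19\right) = \left(298 + 17 \left(- \frac{3}{4} + 0\right)\right) 2 \cdot 19 \left(-14\right) = \left(298 + 17 \left(- \frac{3}{4}\right)\right) \left(-532\right) = \left(298 - \frac{51}{4}\right) \left(-532\right) = \frac{1141}{4} \left(-532\right) = -151753$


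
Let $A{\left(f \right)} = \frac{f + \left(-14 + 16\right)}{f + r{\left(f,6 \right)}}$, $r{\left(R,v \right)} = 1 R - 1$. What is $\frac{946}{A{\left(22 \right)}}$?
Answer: $\frac{20339}{12} \approx 1694.9$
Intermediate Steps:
$r{\left(R,v \right)} = -1 + R$ ($r{\left(R,v \right)} = R - 1 = -1 + R$)
$A{\left(f \right)} = \frac{2 + f}{-1 + 2 f}$ ($A{\left(f \right)} = \frac{f + \left(-14 + 16\right)}{f + \left(-1 + f\right)} = \frac{f + 2}{-1 + 2 f} = \frac{2 + f}{-1 + 2 f}$)
$\frac{946}{A{\left(22 \right)}} = \frac{946}{\frac{1}{-1 + 2 \cdot 22} \left(2 + 22\right)} = \frac{946}{\frac{1}{-1 + 44} \cdot 24} = \frac{946}{\frac{1}{43} \cdot 24} = \frac{946}{\frac{24}{43}} = 946 \cdot \frac{43}{24} = \frac{20339}{12}$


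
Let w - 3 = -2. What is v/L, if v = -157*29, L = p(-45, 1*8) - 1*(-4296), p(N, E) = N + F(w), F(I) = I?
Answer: -4553/4252 ≈ -1.0708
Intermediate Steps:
w = 1 (w = 3 - 2 = 1)
p(N, E) = 1 + N (p(N, E) = N + 1 = 1 + N)
L = 4252 (L = (1 - 45) - 1*(-4296) = -44 + 4296 = 4252)
v = -4553 (v = -1*4553 = -4553)
v/L = -4553/4252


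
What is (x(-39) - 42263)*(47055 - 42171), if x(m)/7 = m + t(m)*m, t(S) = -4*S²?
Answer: 7904246064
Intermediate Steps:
x(m) = -28*m³ + 7*m (x(m) = 7*(m + (-4*m²)*m) = 7*(m - 4*m³) = -28*m³ + 7*m)
(x(-39) - 42263)*(47055 - 42171) = ((-28*(-39)³ + 7*(-39)) - 42263)*(47055 - 42171) = ((-28*(-59319) - 273) - 42263)*4884 = ((1660932 - 273) - 42263)*4884 = (1660659 - 42263)*4884 = 1618396*4884 = 7904246064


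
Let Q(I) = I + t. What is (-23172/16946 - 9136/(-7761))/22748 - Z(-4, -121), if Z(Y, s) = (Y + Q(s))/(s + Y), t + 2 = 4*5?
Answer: -7275510119389/8499344675250 ≈ -0.85601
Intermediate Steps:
t = 18 (t = -2 + 4*5 = -2 + 20 = 18)
Q(I) = 18 + I (Q(I) = I + 18 = 18 + I)
Z(Y, s) = (18 + Y + s)/(Y + s) (Z(Y, s) = (Y + (18 + s))/(s + Y) = (18 + Y + s)/(Y + s))
(-23172/16946 - 9136/(-7761))/22748 - Z(-4, -121) = (-23172/16946 - 9136/(-7761))/22748 - (18 - 4 - 121)/(-4 - 121) = (-23172*1/16946 - 9136*(-1/7761))*(1/22748) - (-107)/(-125) = (-11586/8473 + 9136/7761)*(1/22748) - (-1)*(-107)/125 = -12509618/65758953*1/22748 - 1*107/125 = -568619/67994757402 - 107/125 = -7275510119389/8499344675250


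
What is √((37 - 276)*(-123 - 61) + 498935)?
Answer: √542911 ≈ 736.83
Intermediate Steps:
√((37 - 276)*(-123 - 61) + 498935) = √(-239*(-184) + 498935) = √(43976 + 498935) = √542911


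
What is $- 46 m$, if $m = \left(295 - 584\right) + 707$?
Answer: $-19228$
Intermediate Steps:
$m = 418$ ($m = -289 + 707 = 418$)
$- 46 m = \left(-46\right) 418 = -19228$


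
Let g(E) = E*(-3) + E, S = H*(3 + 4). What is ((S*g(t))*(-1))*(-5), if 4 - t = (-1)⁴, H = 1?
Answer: -210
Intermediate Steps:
t = 3 (t = 4 - 1*(-1)⁴ = 4 - 1*1 = 4 - 1 = 3)
S = 7 (S = 1*(3 + 4) = 1*7 = 7)
g(E) = -2*E (g(E) = -3*E + E = -2*E)
((S*g(t))*(-1))*(-5) = ((7*(-2*3))*(-1))*(-5) = ((7*(-6))*(-1))*(-5) = -42*(-1)*(-5) = 42*(-5) = -210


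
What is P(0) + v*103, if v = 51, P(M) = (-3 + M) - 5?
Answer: 5245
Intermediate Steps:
P(M) = -8 + M
P(0) + v*103 = (-8 + 0) + 51*103 = -8 + 5253 = 5245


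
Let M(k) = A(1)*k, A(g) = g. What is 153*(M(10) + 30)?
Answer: 6120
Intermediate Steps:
M(k) = k (M(k) = 1*k = k)
153*(M(10) + 30) = 153*(10 + 30) = 153*40 = 6120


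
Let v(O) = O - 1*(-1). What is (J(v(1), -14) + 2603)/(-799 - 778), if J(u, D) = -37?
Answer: -2566/1577 ≈ -1.6271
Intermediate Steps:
v(O) = 1 + O (v(O) = O + 1 = 1 + O)
(J(v(1), -14) + 2603)/(-799 - 778) = (-37 + 2603)/(-799 - 778) = 2566/(-1577) = 2566*(-1/1577) = -2566/1577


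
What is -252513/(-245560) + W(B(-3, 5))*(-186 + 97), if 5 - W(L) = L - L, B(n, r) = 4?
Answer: -109021687/245560 ≈ -443.97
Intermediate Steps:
W(L) = 5 (W(L) = 5 - (L - L) = 5 - 1*0 = 5 + 0 = 5)
-252513/(-245560) + W(B(-3, 5))*(-186 + 97) = -252513/(-245560) + 5*(-186 + 97) = -252513*(-1/245560) + 5*(-89) = 252513/245560 - 445 = -109021687/245560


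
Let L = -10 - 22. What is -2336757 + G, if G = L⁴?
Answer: -1288181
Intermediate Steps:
L = -32
G = 1048576 (G = (-32)⁴ = 1048576)
-2336757 + G = -2336757 + 1048576 = -1288181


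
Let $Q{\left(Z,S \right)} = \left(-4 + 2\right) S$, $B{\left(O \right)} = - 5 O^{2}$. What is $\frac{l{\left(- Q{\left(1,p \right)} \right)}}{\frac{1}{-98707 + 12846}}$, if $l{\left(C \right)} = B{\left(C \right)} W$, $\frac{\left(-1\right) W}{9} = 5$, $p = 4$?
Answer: $-1236398400$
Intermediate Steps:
$W = -45$ ($W = \left(-9\right) 5 = -45$)
$Q{\left(Z,S \right)} = - 2 S$
$l{\left(C \right)} = 225 C^{2}$ ($l{\left(C \right)} = - 5 C^{2} \left(-45\right) = 225 C^{2}$)
$\frac{l{\left(- Q{\left(1,p \right)} \right)}}{\frac{1}{-98707 + 12846}} = \frac{225 \left(- \left(-2\right) 4\right)^{2}}{\frac{1}{-98707 + 12846}} = \frac{225 \left(\left(-1\right) \left(-8\right)\right)^{2}}{\frac{1}{-85861}} = \frac{225 \cdot 8^{2}}{- \frac{1}{85861}} = 225 \cdot 64 \left(-85861\right) = 14400 \left(-85861\right) = -1236398400$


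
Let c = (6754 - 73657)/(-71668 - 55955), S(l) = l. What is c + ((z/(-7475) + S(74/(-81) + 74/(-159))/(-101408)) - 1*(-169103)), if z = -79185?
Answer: 146322758058581689424/865230887757015 ≈ 1.6911e+5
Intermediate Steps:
c = 22301/42541 (c = -66903/(-127623) = -66903*(-1/127623) = 22301/42541 ≈ 0.52422)
c + ((z/(-7475) + S(74/(-81) + 74/(-159))/(-101408)) - 1*(-169103)) = 22301/42541 + ((-79185/(-7475) + (74/(-81) + 74/(-159))/(-101408)) - 1*(-169103)) = 22301/42541 + ((-79185*(-1/7475) + (74*(-1/81) + 74*(-1/159))*(-1/101408)) + 169103) = 22301/42541 + ((15837/1495 + (-74/81 - 74/159)*(-1/101408)) + 169103) = 22301/42541 + ((15837/1495 - 5920/4293*(-1/101408)) + 169103) = 22301/42541 + ((15837/1495 + 185/13604517) + 169103) = 22301/42541 + (215455012304/20338752915 + 169103) = 22301/42541 + 3439559589197549/20338752915 = 146322758058581689424/865230887757015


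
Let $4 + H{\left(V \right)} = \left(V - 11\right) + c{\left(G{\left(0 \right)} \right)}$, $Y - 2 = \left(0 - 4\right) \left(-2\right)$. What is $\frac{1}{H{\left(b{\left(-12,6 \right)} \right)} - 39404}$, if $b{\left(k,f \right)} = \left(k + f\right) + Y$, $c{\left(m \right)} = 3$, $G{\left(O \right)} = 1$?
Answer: $- \frac{1}{39412} \approx -2.5373 \cdot 10^{-5}$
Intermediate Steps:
$Y = 10$ ($Y = 2 + \left(0 - 4\right) \left(-2\right) = 2 - -8 = 2 + 8 = 10$)
$b{\left(k,f \right)} = 10 + f + k$ ($b{\left(k,f \right)} = \left(k + f\right) + 10 = \left(f + k\right) + 10 = 10 + f + k$)
$H{\left(V \right)} = -12 + V$ ($H{\left(V \right)} = -4 + \left(\left(V - 11\right) + 3\right) = -4 + \left(\left(-11 + V\right) + 3\right) = -4 + \left(-8 + V\right) = -12 + V$)
$\frac{1}{H{\left(b{\left(-12,6 \right)} \right)} - 39404} = \frac{1}{\left(-12 + \left(10 + 6 - 12\right)\right) - 39404} = \frac{1}{\left(-12 + 4\right) - 39404} = \frac{1}{-8 - 39404} = \frac{1}{-39412} = - \frac{1}{39412}$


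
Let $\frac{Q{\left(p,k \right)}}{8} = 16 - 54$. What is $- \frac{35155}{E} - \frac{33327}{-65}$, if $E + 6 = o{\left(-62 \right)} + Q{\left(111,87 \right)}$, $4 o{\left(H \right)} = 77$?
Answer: $\frac{47899601}{75595} \approx 633.63$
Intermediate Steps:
$Q{\left(p,k \right)} = -304$ ($Q{\left(p,k \right)} = 8 \left(16 - 54\right) = 8 \left(-38\right) = -304$)
$o{\left(H \right)} = \frac{77}{4}$ ($o{\left(H \right)} = \frac{1}{4} \cdot 77 = \frac{77}{4}$)
$E = - \frac{1163}{4}$ ($E = -6 + \left(\frac{77}{4} - 304\right) = -6 - \frac{1139}{4} = - \frac{1163}{4} \approx -290.75$)
$- \frac{35155}{E} - \frac{33327}{-65} = - \frac{35155}{- \frac{1163}{4}} - \frac{33327}{-65} = \left(-35155\right) \left(- \frac{4}{1163}\right) - - \frac{33327}{65} = \frac{140620}{1163} + \frac{33327}{65} = \frac{47899601}{75595}$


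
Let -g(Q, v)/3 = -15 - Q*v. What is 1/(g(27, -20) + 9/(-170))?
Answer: -170/267759 ≈ -0.00063490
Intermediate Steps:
g(Q, v) = 45 + 3*Q*v (g(Q, v) = -3*(-15 - Q*v) = 45 + 3*Q*v)
1/(g(27, -20) + 9/(-170)) = 1/((45 + 3*27*(-20)) + 9/(-170)) = 1/((45 - 1620) + 9*(-1/170)) = 1/(-1575 - 9/170) = 1/(-267759/170) = -170/267759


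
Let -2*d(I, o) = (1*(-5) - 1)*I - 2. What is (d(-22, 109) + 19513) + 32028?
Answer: 51476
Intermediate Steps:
d(I, o) = 1 + 3*I (d(I, o) = -((1*(-5) - 1)*I - 2)/2 = -((-5 - 1)*I - 2)/2 = -(-6*I - 2)/2 = -(-2 - 6*I)/2 = 1 + 3*I)
(d(-22, 109) + 19513) + 32028 = ((1 + 3*(-22)) + 19513) + 32028 = ((1 - 66) + 19513) + 32028 = (-65 + 19513) + 32028 = 19448 + 32028 = 51476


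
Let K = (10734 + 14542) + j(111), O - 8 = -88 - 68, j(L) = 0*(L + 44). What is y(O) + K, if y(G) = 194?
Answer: 25470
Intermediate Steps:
j(L) = 0 (j(L) = 0*(44 + L) = 0)
O = -148 (O = 8 + (-88 - 68) = 8 - 156 = -148)
K = 25276 (K = (10734 + 14542) + 0 = 25276 + 0 = 25276)
y(O) + K = 194 + 25276 = 25470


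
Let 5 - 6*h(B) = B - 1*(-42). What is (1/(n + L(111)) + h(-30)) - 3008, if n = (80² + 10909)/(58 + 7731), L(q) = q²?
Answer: -433254891014/143978367 ≈ -3009.2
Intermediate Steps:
h(B) = -37/6 - B/6 (h(B) = ⅚ - (B - 1*(-42))/6 = ⅚ - (B + 42)/6 = ⅚ - (42 + B)/6 = ⅚ + (-7 - B/6) = -37/6 - B/6)
n = 17309/7789 (n = (6400 + 10909)/7789 = 17309*(1/7789) = 17309/7789 ≈ 2.2222)
(1/(n + L(111)) + h(-30)) - 3008 = (1/(17309/7789 + 111²) + (-37/6 - ⅙*(-30))) - 3008 = (1/(17309/7789 + 12321) + (-37/6 + 5)) - 3008 = (1/(95985578/7789) - 7/6) - 3008 = (7789/95985578 - 7/6) - 3008 = -167963078/143978367 - 3008 = -433254891014/143978367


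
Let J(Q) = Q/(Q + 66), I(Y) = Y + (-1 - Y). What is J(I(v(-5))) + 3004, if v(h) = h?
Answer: 195259/65 ≈ 3004.0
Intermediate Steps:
I(Y) = -1
J(Q) = Q/(66 + Q)
J(I(v(-5))) + 3004 = -1/(66 - 1) + 3004 = -1/65 + 3004 = 195259/65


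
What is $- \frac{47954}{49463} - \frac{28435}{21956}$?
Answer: $- \frac{223578039}{98728148} \approx -2.2646$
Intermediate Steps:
$- \frac{47954}{49463} - \frac{28435}{21956} = \left(-47954\right) \frac{1}{49463} - \frac{2585}{1996} = - \frac{47954}{49463} - \frac{2585}{1996} = - \frac{223578039}{98728148}$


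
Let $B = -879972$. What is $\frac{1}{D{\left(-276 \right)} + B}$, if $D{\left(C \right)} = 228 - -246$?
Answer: $- \frac{1}{879498} \approx -1.137 \cdot 10^{-6}$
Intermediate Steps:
$D{\left(C \right)} = 474$ ($D{\left(C \right)} = 228 + 246 = 474$)
$\frac{1}{D{\left(-276 \right)} + B} = \frac{1}{474 - 879972} = \frac{1}{-879498} = - \frac{1}{879498}$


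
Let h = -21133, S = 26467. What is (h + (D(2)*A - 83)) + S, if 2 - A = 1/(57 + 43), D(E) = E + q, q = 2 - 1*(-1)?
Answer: 105219/20 ≈ 5261.0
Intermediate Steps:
q = 3 (q = 2 + 1 = 3)
D(E) = 3 + E (D(E) = E + 3 = 3 + E)
A = 199/100 (A = 2 - 1/(57 + 43) = 2 - 1/100 = 199/100 ≈ 1.9900)
(h + (D(2)*A - 83)) + S = (-21133 + ((3 + 2)*(199/100) - 83)) + 26467 = (-21133 + (5*(199/100) - 83)) + 26467 = (-21133 + (199/20 - 83)) + 26467 = (-21133 - 1461/20) + 26467 = -424121/20 + 26467 = 105219/20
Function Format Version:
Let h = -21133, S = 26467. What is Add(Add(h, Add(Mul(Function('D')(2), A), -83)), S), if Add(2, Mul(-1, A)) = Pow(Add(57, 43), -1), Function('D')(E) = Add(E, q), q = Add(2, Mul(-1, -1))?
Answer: Rational(105219, 20) ≈ 5261.0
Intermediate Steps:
q = 3 (q = Add(2, 1) = 3)
Function('D')(E) = Add(3, E) (Function('D')(E) = Add(E, 3) = Add(3, E))
A = Rational(199, 100) (A = Add(2, Mul(-1, Pow(Add(57, 43), -1))) = Add(2, Mul(-1, Pow(100, -1))) = Add(2, Mul(-1, Rational(1, 100))) = Add(2, Rational(-1, 100)) = Rational(199, 100) ≈ 1.9900)
Add(Add(h, Add(Mul(Function('D')(2), A), -83)), S) = Add(Add(-21133, Add(Mul(Add(3, 2), Rational(199, 100)), -83)), 26467) = Add(Add(-21133, Add(Mul(5, Rational(199, 100)), -83)), 26467) = Add(Add(-21133, Add(Rational(199, 20), -83)), 26467) = Add(Add(-21133, Rational(-1461, 20)), 26467) = Add(Rational(-424121, 20), 26467) = Rational(105219, 20)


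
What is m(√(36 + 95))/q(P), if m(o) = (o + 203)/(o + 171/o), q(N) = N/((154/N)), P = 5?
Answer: 10087/3775 + 15631*√131/3775 ≈ 50.064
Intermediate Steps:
q(N) = N²/154 (q(N) = N*(N/154) = N²/154)
m(o) = (203 + o)/(o + 171/o)
m(√(36 + 95))/q(P) = (√(36 + 95)*(203 + √(36 + 95))/(171 + (√(36 + 95))²))/(((1/154)*5²)) = (√131*(203 + √131)/(171 + (√131)²))/(((1/154)*25)) = (√131*(203 + √131)/(171 + 131))/(25/154) = (√131*(203 + √131)/302)*(154/25) = 77*√131*(203 + √131)/3775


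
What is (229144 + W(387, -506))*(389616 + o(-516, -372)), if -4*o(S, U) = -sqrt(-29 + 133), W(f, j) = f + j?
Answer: 89231804400 + 229025*sqrt(26)/2 ≈ 8.9232e+10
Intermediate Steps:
o(S, U) = sqrt(26)/2 (o(S, U) = -(-1)*sqrt(-29 + 133)/4 = -(-1)*sqrt(104)/4 = -(-1)*2*sqrt(26)/4 = -(-1)*sqrt(26)/2 = sqrt(26)/2)
(229144 + W(387, -506))*(389616 + o(-516, -372)) = (229144 + (387 - 506))*(389616 + sqrt(26)/2) = (229144 - 119)*(389616 + sqrt(26)/2) = 229025*(389616 + sqrt(26)/2) = 89231804400 + 229025*sqrt(26)/2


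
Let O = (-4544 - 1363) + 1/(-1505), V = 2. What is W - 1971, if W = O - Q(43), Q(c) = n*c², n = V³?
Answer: -34118351/1505 ≈ -22670.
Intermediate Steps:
n = 8 (n = 2³ = 8)
Q(c) = 8*c²
O = -8890036/1505 (O = -5907 - 1/1505 = -8890036/1505 ≈ -5907.0)
W = -31151996/1505 (W = -8890036/1505 - 8*43² = -8890036/1505 - 8*1849 = -8890036/1505 - 1*14792 = -8890036/1505 - 14792 = -31151996/1505 ≈ -20699.)
W - 1971 = -31151996/1505 - 1971 = -34118351/1505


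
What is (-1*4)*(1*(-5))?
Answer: 20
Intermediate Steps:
(-1*4)*(1*(-5)) = -4*(-5) = 20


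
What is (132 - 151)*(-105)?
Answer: 1995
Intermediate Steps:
(132 - 151)*(-105) = -19*(-105) = 1995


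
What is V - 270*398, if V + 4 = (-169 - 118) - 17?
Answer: -107768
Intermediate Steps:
V = -308 (V = -4 + ((-169 - 118) - 17) = -4 + (-287 - 17) = -4 - 304 = -308)
V - 270*398 = -308 - 270*398 = -308 - 107460 = -107768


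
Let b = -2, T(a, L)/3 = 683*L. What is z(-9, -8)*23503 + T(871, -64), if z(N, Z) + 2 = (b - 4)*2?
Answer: -460178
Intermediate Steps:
T(a, L) = 2049*L (T(a, L) = 3*(683*L) = 2049*L)
z(N, Z) = -14 (z(N, Z) = -2 + (-2 - 4)*2 = -2 - 6*2 = -2 - 12 = -14)
z(-9, -8)*23503 + T(871, -64) = -14*23503 + 2049*(-64) = -329042 - 131136 = -460178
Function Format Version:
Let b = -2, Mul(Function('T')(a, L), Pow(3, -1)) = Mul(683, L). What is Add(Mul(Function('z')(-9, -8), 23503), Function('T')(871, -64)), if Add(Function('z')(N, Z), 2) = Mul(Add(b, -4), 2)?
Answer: -460178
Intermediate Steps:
Function('T')(a, L) = Mul(2049, L) (Function('T')(a, L) = Mul(3, Mul(683, L)) = Mul(2049, L))
Function('z')(N, Z) = -14 (Function('z')(N, Z) = Add(-2, Mul(Add(-2, -4), 2)) = Add(-2, Mul(-6, 2)) = Add(-2, -12) = -14)
Add(Mul(Function('z')(-9, -8), 23503), Function('T')(871, -64)) = Add(Mul(-14, 23503), Mul(2049, -64)) = Add(-329042, -131136) = -460178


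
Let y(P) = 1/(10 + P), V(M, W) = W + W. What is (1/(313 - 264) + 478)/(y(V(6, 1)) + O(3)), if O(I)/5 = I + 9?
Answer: 281076/35329 ≈ 7.9560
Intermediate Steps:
O(I) = 45 + 5*I (O(I) = 5*(I + 9) = 5*(9 + I) = 45 + 5*I)
V(M, W) = 2*W
(1/(313 - 264) + 478)/(y(V(6, 1)) + O(3)) = (1/(313 - 264) + 478)/(1/(10 + 2*1) + (45 + 5*3)) = (1/49 + 478)/(1/(10 + 2) + (45 + 15)) = (1/49 + 478)/(1/12 + 60) = 23423/(49*(1/12 + 60)) = 23423/(49*(721/12)) = (23423/49)*(12/721) = 281076/35329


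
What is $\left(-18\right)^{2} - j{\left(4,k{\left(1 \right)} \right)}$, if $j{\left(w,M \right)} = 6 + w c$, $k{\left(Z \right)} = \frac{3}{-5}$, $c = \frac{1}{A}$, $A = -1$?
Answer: $322$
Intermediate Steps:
$c = -1$ ($c = \frac{1}{-1} = -1$)
$k{\left(Z \right)} = - \frac{3}{5}$ ($k{\left(Z \right)} = 3 \left(- \frac{1}{5}\right) = - \frac{3}{5}$)
$j{\left(w,M \right)} = 6 - w$ ($j{\left(w,M \right)} = 6 + w \left(-1\right) = 6 - w$)
$\left(-18\right)^{2} - j{\left(4,k{\left(1 \right)} \right)} = \left(-18\right)^{2} - \left(6 - 4\right) = 324 - \left(6 - 4\right) = 324 - 2 = 322$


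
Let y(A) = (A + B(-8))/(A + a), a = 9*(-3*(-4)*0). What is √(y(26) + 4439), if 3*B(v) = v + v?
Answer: 4*√422058/39 ≈ 66.632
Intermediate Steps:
a = 0 (a = 9*(12*0) = 9*0 = 0)
B(v) = 2*v/3 (B(v) = (v + v)/3 = (2*v)/3 = 2*v/3)
y(A) = (-16/3 + A)/A (y(A) = (A + (⅔)*(-8))/(A + 0) = (A - 16/3)/A = (-16/3 + A)/A)
√(y(26) + 4439) = √((-16/3 + 26)/26 + 4439) = √((1/26)*(62/3) + 4439) = √(31/39 + 4439) = √(173152/39) = 4*√422058/39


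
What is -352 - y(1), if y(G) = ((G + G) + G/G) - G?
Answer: -354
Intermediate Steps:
y(G) = 1 + G (y(G) = (2*G + 1) - G = (1 + 2*G) - G = 1 + G)
-352 - y(1) = -352 - (1 + 1) = -352 - 1*2 = -352 - 2 = -354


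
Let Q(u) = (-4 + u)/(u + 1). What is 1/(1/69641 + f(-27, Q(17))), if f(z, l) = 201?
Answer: 69641/13997842 ≈ 0.0049751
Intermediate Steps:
Q(u) = (-4 + u)/(1 + u)
1/(1/69641 + f(-27, Q(17))) = 1/(1/69641 + 201) = 1/(13997842/69641) = 69641/13997842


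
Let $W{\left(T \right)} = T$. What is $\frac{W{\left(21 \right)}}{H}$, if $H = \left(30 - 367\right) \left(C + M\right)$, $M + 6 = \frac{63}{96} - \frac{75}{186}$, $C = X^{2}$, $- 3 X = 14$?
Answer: $- \frac{187488}{48232451} \approx -0.0038872$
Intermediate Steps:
$X = - \frac{14}{3}$ ($X = \left(- \frac{1}{3}\right) 14 = - \frac{14}{3} \approx -4.6667$)
$C = \frac{196}{9}$ ($C = \left(- \frac{14}{3}\right)^{2} = \frac{196}{9} \approx 21.778$)
$M = - \frac{5701}{992}$ ($M = -6 + \left(\frac{63}{96} - \frac{75}{186}\right) = -6 + \left(63 \cdot \frac{1}{96} - \frac{25}{62}\right) = -6 + \left(\frac{21}{32} - \frac{25}{62}\right) = -6 + \frac{251}{992} = - \frac{5701}{992} \approx -5.747$)
$H = - \frac{48232451}{8928}$ ($H = \left(30 - 367\right) \left(\frac{196}{9} - \frac{5701}{992}\right) = \left(-337\right) \frac{143123}{8928} = - \frac{48232451}{8928} \approx -5402.4$)
$\frac{W{\left(21 \right)}}{H} = \frac{21}{- \frac{48232451}{8928}} = 21 \left(- \frac{8928}{48232451}\right) = - \frac{187488}{48232451}$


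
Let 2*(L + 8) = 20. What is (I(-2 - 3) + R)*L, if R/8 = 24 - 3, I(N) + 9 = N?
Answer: 308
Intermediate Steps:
L = 2 (L = -8 + (½)*20 = -8 + 10 = 2)
I(N) = -9 + N
R = 168 (R = 8*(24 - 3) = 8*21 = 168)
(I(-2 - 3) + R)*L = ((-9 + (-2 - 3)) + 168)*2 = ((-9 - 5) + 168)*2 = (-14 + 168)*2 = 154*2 = 308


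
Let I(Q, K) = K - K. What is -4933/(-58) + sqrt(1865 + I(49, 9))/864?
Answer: 4933/58 + sqrt(1865)/864 ≈ 85.102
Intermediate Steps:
I(Q, K) = 0
-4933/(-58) + sqrt(1865 + I(49, 9))/864 = -4933/(-58) + sqrt(1865 + 0)/864 = -4933*(-1/58) + sqrt(1865)*(1/864) = 4933/58 + sqrt(1865)/864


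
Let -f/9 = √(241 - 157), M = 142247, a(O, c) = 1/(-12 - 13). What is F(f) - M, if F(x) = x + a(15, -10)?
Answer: -3556176/25 - 18*√21 ≈ -1.4233e+5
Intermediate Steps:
a(O, c) = -1/25 (a(O, c) = 1/(-25) = -1/25)
f = -18*√21 (f = -9*√(241 - 157) = -18*√21 ≈ -82.486)
F(x) = -1/25 + x (F(x) = x - 1/25 = -1/25 + x)
F(f) - M = (-1/25 - 18*√21) - 1*142247 = (-1/25 - 18*√21) - 142247 = -3556176/25 - 18*√21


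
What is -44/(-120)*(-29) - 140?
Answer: -4519/30 ≈ -150.63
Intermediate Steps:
-44/(-120)*(-29) - 140 = -44*(-1/120)*(-29) - 140 = (11/30)*(-29) - 140 = -319/30 - 140 = -4519/30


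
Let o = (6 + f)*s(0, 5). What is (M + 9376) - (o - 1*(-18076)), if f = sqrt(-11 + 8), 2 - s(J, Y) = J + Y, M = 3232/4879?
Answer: -42356246/4879 + 3*I*sqrt(3) ≈ -8681.3 + 5.1962*I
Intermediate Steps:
M = 3232/4879 (M = 3232*(1/4879) = 3232/4879 ≈ 0.66243)
s(J, Y) = 2 - J - Y (s(J, Y) = 2 - (J + Y) = 2 + (-J - Y) = 2 - J - Y)
f = I*sqrt(3) (f = sqrt(-3) = I*sqrt(3) ≈ 1.732*I)
o = -18 - 3*I*sqrt(3) (o = (6 + I*sqrt(3))*(2 - 1*0 - 1*5) = (6 + I*sqrt(3))*(2 + 0 - 5) = (6 + I*sqrt(3))*(-3) = -18 - 3*I*sqrt(3) ≈ -18.0 - 5.1962*I)
(M + 9376) - (o - 1*(-18076)) = (3232/4879 + 9376) - ((-18 - 3*I*sqrt(3)) - 1*(-18076)) = 45748736/4879 - ((-18 - 3*I*sqrt(3)) + 18076) = 45748736/4879 - (18058 - 3*I*sqrt(3)) = 45748736/4879 + (-18058 + 3*I*sqrt(3)) = -42356246/4879 + 3*I*sqrt(3)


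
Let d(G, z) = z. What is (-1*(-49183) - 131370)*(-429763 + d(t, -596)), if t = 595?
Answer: 35369915133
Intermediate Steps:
(-1*(-49183) - 131370)*(-429763 + d(t, -596)) = (-1*(-49183) - 131370)*(-429763 - 596) = (49183 - 131370)*(-430359) = -82187*(-430359) = 35369915133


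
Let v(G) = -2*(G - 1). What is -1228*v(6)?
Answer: 12280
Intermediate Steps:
v(G) = 2 - 2*G (v(G) = -2*(-1 + G) = 2 - 2*G)
-1228*v(6) = -1228*(2 - 2*6) = -1228*(2 - 12) = -1228*(-10) = 12280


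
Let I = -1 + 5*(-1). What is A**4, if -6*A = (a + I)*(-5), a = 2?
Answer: 10000/81 ≈ 123.46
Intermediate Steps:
I = -6 (I = -1 - 5 = -6)
A = -10/3 (A = -(2 - 6)*(-5)/6 = -(-2)*(-5)/3 = -1/6*20 = -10/3 ≈ -3.3333)
A**4 = (-10/3)**4 = 10000/81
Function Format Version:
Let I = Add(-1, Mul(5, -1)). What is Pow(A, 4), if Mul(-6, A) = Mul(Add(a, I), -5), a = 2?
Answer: Rational(10000, 81) ≈ 123.46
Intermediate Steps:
I = -6 (I = Add(-1, -5) = -6)
A = Rational(-10, 3) (A = Mul(Rational(-1, 6), Mul(Add(2, -6), -5)) = Mul(Rational(-1, 6), Mul(-4, -5)) = Mul(Rational(-1, 6), 20) = Rational(-10, 3) ≈ -3.3333)
Pow(A, 4) = Pow(Rational(-10, 3), 4) = Rational(10000, 81)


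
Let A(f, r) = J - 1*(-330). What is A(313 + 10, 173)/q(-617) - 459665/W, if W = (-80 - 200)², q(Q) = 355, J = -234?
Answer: -6226187/1113280 ≈ -5.5927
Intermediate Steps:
A(f, r) = 96 (A(f, r) = -234 - 1*(-330) = -234 + 330 = 96)
W = 78400 (W = (-280)² = 78400)
A(313 + 10, 173)/q(-617) - 459665/W = 96/355 - 459665/78400 = 96*(1/355) - 459665*1/78400 = 96/355 - 91933/15680 = -6226187/1113280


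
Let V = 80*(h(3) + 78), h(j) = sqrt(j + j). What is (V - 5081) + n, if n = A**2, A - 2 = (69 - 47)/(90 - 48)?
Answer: 513928/441 + 80*sqrt(6) ≈ 1361.3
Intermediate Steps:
h(j) = sqrt(2)*sqrt(j) (h(j) = sqrt(2*j) = sqrt(2)*sqrt(j))
A = 53/21 (A = 2 + (69 - 47)/(90 - 48) = 2 + 22/42 = 2 + 22*(1/42) = 2 + 11/21 = 53/21 ≈ 2.5238)
V = 6240 + 80*sqrt(6) (V = 80*(sqrt(2)*sqrt(3) + 78) = 80*(sqrt(6) + 78) = 80*(78 + sqrt(6)) = 6240 + 80*sqrt(6) ≈ 6436.0)
n = 2809/441 (n = (53/21)**2 = 2809/441 ≈ 6.3696)
(V - 5081) + n = ((6240 + 80*sqrt(6)) - 5081) + 2809/441 = (1159 + 80*sqrt(6)) + 2809/441 = 513928/441 + 80*sqrt(6)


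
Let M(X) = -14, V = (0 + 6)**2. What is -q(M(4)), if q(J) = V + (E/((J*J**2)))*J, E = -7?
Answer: -1007/28 ≈ -35.964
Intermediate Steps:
V = 36 (V = 6**2 = 36)
q(J) = 36 - 7/J**2 (q(J) = 36 + (-7/J**3)*J = 36 - 7/J**2)
-q(M(4)) = -(36 - 7/(-14)**2) = -(36 - 7*1/196) = -(36 - 1/28) = -1*1007/28 = -1007/28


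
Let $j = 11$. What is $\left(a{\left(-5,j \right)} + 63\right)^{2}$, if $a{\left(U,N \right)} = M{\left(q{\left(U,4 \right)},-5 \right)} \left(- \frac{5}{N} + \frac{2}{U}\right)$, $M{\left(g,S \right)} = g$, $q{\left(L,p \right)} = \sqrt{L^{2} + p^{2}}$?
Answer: $\frac{12096794}{3025} - \frac{5922 \sqrt{41}}{55} \approx 3309.5$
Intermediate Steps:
$a{\left(U,N \right)} = \sqrt{16 + U^{2}} \left(- \frac{5}{N} + \frac{2}{U}\right)$ ($a{\left(U,N \right)} = \sqrt{U^{2} + 4^{2}} \left(- \frac{5}{N} + \frac{2}{U}\right) = \sqrt{U^{2} + 16} \left(- \frac{5}{N} + \frac{2}{U}\right) = \sqrt{16 + U^{2}} \left(- \frac{5}{N} + \frac{2}{U}\right)$)
$\left(a{\left(-5,j \right)} + 63\right)^{2} = \left(\frac{\sqrt{16 + \left(-5\right)^{2}} \left(\left(-5\right) \left(-5\right) + 2 \cdot 11\right)}{11 \left(-5\right)} + 63\right)^{2} = \left(\frac{1}{11} \left(- \frac{1}{5}\right) \sqrt{16 + 25} \left(25 + 22\right) + 63\right)^{2} = \left(\frac{1}{11} \left(- \frac{1}{5}\right) \sqrt{41} \cdot 47 + 63\right)^{2} = \left(- \frac{47 \sqrt{41}}{55} + 63\right)^{2} = \left(63 - \frac{47 \sqrt{41}}{55}\right)^{2}$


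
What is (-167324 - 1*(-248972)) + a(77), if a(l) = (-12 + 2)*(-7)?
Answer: 81718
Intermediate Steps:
a(l) = 70 (a(l) = -10*(-7) = 70)
(-167324 - 1*(-248972)) + a(77) = (-167324 - 1*(-248972)) + 70 = (-167324 + 248972) + 70 = 81648 + 70 = 81718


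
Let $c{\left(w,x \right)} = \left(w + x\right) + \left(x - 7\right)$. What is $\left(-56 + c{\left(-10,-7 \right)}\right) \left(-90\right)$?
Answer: $7830$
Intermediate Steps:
$c{\left(w,x \right)} = -7 + w + 2 x$ ($c{\left(w,x \right)} = \left(w + x\right) + \left(-7 + x\right) = -7 + w + 2 x$)
$\left(-56 + c{\left(-10,-7 \right)}\right) \left(-90\right) = \left(-56 - 31\right) \left(-90\right) = \left(-87\right) \left(-90\right) = 7830$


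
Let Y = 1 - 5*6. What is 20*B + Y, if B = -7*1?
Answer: -169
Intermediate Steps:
B = -7
Y = -29 (Y = 1 - 30 = -29)
20*B + Y = 20*(-7) - 29 = -140 - 29 = -169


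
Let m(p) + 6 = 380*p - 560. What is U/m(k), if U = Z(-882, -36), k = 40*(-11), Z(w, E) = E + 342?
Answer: -51/27961 ≈ -0.0018240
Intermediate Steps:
Z(w, E) = 342 + E
k = -440
U = 306 (U = 342 - 36 = 306)
m(p) = -566 + 380*p (m(p) = -6 + (380*p - 560) = -6 + (-560 + 380*p) = -566 + 380*p)
U/m(k) = 306/(-566 + 380*(-440)) = 306/(-566 - 167200) = 306/(-167766) = 306*(-1/167766) = -51/27961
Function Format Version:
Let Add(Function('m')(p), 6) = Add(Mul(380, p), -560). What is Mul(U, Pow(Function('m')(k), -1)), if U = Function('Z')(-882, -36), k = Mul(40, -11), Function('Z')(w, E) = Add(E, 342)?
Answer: Rational(-51, 27961) ≈ -0.0018240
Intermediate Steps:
Function('Z')(w, E) = Add(342, E)
k = -440
U = 306 (U = Add(342, -36) = 306)
Function('m')(p) = Add(-566, Mul(380, p)) (Function('m')(p) = Add(-6, Add(Mul(380, p), -560)) = Add(-6, Add(-560, Mul(380, p))) = Add(-566, Mul(380, p)))
Mul(U, Pow(Function('m')(k), -1)) = Mul(306, Pow(Add(-566, Mul(380, -440)), -1)) = Mul(306, Pow(Add(-566, -167200), -1)) = Mul(306, Pow(-167766, -1)) = Mul(306, Rational(-1, 167766)) = Rational(-51, 27961)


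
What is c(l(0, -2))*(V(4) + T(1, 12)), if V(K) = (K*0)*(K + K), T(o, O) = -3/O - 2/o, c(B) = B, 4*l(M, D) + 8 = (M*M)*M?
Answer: 9/2 ≈ 4.5000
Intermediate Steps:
l(M, D) = -2 + M³/4 (l(M, D) = -2 + ((M*M)*M)/4 = -2 + (M²*M)/4 = -2 + M³/4)
V(K) = 0 (V(K) = 0*(2*K) = 0)
c(l(0, -2))*(V(4) + T(1, 12)) = (-2 + (¼)*0³)*(0 + (-3/12 - 2/1)) = (-2 + (¼)*0)*(0 + (-3*1/12 - 2*1)) = (-2 + 0)*(0 + (-¼ - 2)) = -2*(0 - 9/4) = -2*(-9/4) = 9/2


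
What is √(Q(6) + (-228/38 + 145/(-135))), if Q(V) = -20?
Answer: I*√2193/9 ≈ 5.2033*I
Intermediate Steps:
√(Q(6) + (-228/38 + 145/(-135))) = √(-20 + (-228/38 + 145/(-135))) = √(-20 + (-228*1/38 + 145*(-1/135))) = √(-20 + (-6 - 29/27)) = √(-20 - 191/27) = √(-731/27) = I*√2193/9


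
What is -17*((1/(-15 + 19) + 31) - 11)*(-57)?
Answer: 78489/4 ≈ 19622.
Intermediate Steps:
-17*((1/(-15 + 19) + 31) - 11)*(-57) = -17*((1/4 + 31) - 11)*(-57) = -17*((¼ + 31) - 11)*(-57) = -17*(125/4 - 11)*(-57) = -17*81/4*(-57) = -1377/4*(-57) = 78489/4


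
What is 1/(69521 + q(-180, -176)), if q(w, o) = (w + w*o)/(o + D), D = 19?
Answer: 157/10883297 ≈ 1.4426e-5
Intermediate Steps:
q(w, o) = (w + o*w)/(19 + o) (q(w, o) = (w + w*o)/(o + 19) = (w + o*w)/(19 + o))
1/(69521 + q(-180, -176)) = 1/(69521 - 180*(1 - 176)/(19 - 176)) = 1/(69521 - 180*(-175)/(-157)) = 1/(69521 - 180*(-1/157)*(-175)) = 1/(69521 - 31500/157) = 1/(10883297/157) = 157/10883297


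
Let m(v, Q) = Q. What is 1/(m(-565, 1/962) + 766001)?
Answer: 962/736892963 ≈ 1.3055e-6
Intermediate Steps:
1/(m(-565, 1/962) + 766001) = 1/(1/962 + 766001) = 1/(736892963/962) = 962/736892963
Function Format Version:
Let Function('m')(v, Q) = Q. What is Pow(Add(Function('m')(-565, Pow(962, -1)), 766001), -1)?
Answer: Rational(962, 736892963) ≈ 1.3055e-6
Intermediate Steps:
Pow(Add(Function('m')(-565, Pow(962, -1)), 766001), -1) = Pow(Add(Pow(962, -1), 766001), -1) = Pow(Add(Rational(1, 962), 766001), -1) = Pow(Rational(736892963, 962), -1) = Rational(962, 736892963)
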